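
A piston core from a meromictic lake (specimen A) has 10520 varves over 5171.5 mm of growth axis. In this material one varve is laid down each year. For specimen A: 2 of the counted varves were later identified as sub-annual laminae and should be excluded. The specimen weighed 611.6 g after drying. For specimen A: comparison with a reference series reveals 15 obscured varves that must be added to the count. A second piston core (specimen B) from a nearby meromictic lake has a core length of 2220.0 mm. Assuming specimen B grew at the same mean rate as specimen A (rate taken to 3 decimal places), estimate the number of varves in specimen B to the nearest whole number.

Specimen A: after corrections the count is 10520 − 2 + 15 = 10533 varves.
A: Mean rate = 5171.5 mm / 10533 years ≈ 0.491 mm per year.
Specimen B: 2220.0 mm / 0.491 mm per year = 4521.38 years ≈ 4521 varves.

4521 varves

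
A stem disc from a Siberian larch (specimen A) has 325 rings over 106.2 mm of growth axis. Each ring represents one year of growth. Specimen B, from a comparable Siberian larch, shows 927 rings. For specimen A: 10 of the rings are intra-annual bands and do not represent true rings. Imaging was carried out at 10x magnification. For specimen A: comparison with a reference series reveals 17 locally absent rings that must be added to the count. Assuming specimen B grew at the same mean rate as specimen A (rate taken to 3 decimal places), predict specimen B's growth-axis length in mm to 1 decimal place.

296.6 mm

Specimen A: adjusted count: 325 − 10 + 17 = 332 rings.
A: Extension rate ≈ 106.2 / 332 = 0.320 mm/yr.
For B, 0.320 mm/year × 927 years = 296.6 mm.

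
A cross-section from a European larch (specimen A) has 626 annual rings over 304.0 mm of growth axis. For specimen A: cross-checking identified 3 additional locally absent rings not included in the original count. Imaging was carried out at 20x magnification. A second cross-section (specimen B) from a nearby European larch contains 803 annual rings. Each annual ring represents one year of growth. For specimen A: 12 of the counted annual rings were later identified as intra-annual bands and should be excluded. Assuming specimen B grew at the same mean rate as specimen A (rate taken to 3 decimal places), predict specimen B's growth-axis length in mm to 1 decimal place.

Specimen A: true annual ring count = 626 − 12 + 3 = 617.
A: 304.0 mm over 617 years gives 304.0 / 617 ≈ 0.493 mm per year.
B's length ≈ 0.493 × 803 = 395.9 mm.

395.9 mm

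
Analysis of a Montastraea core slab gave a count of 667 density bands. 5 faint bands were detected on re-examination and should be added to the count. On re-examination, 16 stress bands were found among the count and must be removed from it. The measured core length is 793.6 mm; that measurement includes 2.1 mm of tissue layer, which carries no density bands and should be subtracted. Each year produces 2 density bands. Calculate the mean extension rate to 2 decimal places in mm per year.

Correcting the raw count gives 667 − 16 + 5 = 656 true density bands.
With 2 density bands per year, 656 / 2 = 328 years.
The growth record spans 793.6 − 2.1 = 791.5 mm.
Extension rate ≈ 791.5 / 328 = 2.41 mm per year.

2.41 mm per year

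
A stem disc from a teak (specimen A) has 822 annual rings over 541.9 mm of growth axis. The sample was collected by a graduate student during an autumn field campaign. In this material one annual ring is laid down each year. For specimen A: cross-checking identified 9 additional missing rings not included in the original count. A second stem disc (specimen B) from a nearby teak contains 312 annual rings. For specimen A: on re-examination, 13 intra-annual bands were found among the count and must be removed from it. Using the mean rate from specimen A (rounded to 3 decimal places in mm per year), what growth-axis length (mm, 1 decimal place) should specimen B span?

Specimen A: after corrections the count is 822 − 13 + 9 = 818 annual rings.
A: Mean rate = 541.9 mm / 818 years ≈ 0.662 mm/yr.
B's length ≈ 0.662 × 312 = 206.5 mm.

206.5 mm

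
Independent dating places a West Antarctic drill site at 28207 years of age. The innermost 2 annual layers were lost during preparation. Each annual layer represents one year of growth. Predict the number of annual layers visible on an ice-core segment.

At one annual layer per year, 28207 years correspond to 28207 annual layers.
28207 − 2 missed = 28205 annual layers expected in the prepared section.

28205 annual layers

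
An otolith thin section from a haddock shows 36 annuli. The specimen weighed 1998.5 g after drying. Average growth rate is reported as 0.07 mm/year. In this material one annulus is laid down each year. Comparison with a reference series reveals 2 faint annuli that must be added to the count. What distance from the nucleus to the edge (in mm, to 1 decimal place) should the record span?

2.7 mm

Correcting the raw count gives 36 + 2 = 38 true annuli.
Length ≈ 0.07 × 38 = 2.7 mm.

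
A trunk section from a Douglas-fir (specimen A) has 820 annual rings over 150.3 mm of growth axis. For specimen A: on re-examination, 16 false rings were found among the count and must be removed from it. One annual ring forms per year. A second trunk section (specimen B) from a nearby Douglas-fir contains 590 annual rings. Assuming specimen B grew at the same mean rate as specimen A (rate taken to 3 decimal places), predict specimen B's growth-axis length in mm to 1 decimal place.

110.3 mm

Specimen A: true annual ring count = 820 − 16 = 804.
A: Extension rate ≈ 150.3 / 804 = 0.187 mm/yr.
Length of B = 0.187 × 590 = 110.3 mm.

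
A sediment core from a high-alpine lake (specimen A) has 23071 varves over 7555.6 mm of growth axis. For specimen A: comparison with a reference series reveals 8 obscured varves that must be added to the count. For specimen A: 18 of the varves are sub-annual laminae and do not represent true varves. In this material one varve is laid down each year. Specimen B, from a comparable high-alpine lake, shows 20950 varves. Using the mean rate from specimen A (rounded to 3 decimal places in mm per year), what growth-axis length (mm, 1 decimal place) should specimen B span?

Specimen A: true varve count = 23071 − 18 + 8 = 23061.
A: 7555.6 mm over 23061 years gives 7555.6 / 23061 ≈ 0.328 mm per year.
B's length ≈ 0.328 × 20950 = 6871.6 mm.

6871.6 mm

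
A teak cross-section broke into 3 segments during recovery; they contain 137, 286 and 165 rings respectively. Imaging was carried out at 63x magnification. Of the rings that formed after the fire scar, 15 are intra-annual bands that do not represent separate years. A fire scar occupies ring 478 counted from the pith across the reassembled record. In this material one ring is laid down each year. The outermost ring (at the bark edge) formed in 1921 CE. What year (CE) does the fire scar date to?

Total rings = 137 + 286 + 165 = 588.
The fire scar sits at ring 478 from the pith, so 588 − 478 = 110 rings formed after it.
110 − 15 false = 95 true rings after the fire scar.
1921 − 95 = 1826 CE.

1826 CE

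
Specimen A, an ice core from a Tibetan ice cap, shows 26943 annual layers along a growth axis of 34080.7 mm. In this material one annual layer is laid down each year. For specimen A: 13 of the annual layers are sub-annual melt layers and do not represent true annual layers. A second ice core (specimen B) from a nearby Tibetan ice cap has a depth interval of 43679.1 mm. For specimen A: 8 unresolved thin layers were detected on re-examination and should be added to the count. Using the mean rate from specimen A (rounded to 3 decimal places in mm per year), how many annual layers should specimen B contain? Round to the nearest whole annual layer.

34529 annual layers

Specimen A: correcting the raw count gives 26943 − 13 + 8 = 26938 true annual layers.
A: Mean rate = 34080.7 mm / 26938 years ≈ 1.265 mm per year.
For B, 43679.1 / 1.265 = 34528.93 years ≈ 34529 annual layers.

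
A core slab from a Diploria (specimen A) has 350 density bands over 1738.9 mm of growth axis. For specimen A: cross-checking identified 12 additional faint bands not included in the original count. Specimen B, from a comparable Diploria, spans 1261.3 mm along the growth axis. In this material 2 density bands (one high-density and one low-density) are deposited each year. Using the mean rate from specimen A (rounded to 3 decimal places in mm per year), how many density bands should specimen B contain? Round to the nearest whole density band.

Specimen A: adjusted count: 350 + 12 = 362 density bands.
Specimen A: with 2 density bands per year, 362 / 2 = 181 years.
A: 1738.9 mm over 181 years gives 1738.9 / 181 ≈ 9.607 mm/yr.
Specimen B: 1261.3 mm / 9.607 mm per year = 131.29 years; at 2 density bands per year that is 131.29 × 2 ≈ 263 density bands.

263 density bands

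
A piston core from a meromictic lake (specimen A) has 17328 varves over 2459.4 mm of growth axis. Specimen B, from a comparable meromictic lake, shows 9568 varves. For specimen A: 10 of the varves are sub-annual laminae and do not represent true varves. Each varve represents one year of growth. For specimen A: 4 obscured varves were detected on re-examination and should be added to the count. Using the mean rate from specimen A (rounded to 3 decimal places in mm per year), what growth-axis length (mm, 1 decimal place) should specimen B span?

1358.7 mm

Specimen A: true varve count = 17328 − 10 + 4 = 17322.
A: 2459.4 mm over 17322 years gives 2459.4 / 17322 ≈ 0.142 mm per year.
Length of B = 0.142 × 9568 = 1358.7 mm.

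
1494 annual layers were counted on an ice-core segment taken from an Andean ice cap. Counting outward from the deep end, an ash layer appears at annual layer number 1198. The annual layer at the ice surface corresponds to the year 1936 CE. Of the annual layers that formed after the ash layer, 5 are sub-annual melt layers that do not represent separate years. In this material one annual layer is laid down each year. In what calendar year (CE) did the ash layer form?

1645 CE

1494 − 1198 = 296 annual layers lie beyond the ash layer toward the ice surface.
296 − 5 false = 291 true annual layers after the ash layer.
Counting back 291 years from 1936 CE places the ash layer in 1936 − 291 = 1645 CE.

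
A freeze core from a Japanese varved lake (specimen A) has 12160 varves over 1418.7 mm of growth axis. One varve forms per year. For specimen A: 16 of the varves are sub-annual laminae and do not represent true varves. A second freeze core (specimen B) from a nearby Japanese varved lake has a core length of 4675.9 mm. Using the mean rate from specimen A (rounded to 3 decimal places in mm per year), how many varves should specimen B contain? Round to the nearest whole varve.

Specimen A: correcting the raw count gives 12160 − 16 = 12144 true varves.
A: 1418.7 mm over 12144 years gives 1418.7 / 12144 ≈ 0.117 mm/yr.
B spans 4675.9 / 0.117 = 39964.96 years ≈ 39965 varves.

39965 varves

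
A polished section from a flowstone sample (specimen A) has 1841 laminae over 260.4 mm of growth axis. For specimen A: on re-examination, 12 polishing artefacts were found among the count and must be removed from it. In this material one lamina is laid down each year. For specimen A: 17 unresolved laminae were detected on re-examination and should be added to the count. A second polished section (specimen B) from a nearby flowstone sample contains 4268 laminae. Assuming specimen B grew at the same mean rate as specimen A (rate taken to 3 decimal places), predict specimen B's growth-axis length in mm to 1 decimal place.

601.8 mm

Specimen A: adjusted count: 1841 − 12 + 17 = 1846 laminae.
A: Mean rate = 260.4 mm / 1846 years ≈ 0.141 mm/yr.
For B, 0.141 mm/year × 4268 years = 601.8 mm.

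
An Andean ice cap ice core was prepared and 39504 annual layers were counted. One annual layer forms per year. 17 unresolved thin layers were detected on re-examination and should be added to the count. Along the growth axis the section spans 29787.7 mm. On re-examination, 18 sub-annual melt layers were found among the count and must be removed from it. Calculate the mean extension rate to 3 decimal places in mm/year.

0.754 mm/year

Correcting the raw count gives 39504 − 18 + 17 = 39503 true annual layers.
Extension rate ≈ 29787.7 / 39503 = 0.754 mm/year.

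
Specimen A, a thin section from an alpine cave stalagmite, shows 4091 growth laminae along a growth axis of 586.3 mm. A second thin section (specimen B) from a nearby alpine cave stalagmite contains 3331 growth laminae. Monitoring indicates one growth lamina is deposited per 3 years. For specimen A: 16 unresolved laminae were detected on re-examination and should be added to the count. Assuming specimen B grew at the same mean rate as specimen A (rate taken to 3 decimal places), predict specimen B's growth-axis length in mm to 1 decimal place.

Specimen A: adjusted count: 4091 + 16 = 4107 growth laminae.
Specimen A: multiplying by 3 years per growth lamina: 4107 × 3 = 12321 years.
A: Mean rate = 586.3 mm / 12321 years ≈ 0.048 mm/year.
Specimen B: 3331 growth laminae at 3 years each span 3331 × 3 = 9993 years. For B, 0.048 mm/year × 9993 years = 479.7 mm.

479.7 mm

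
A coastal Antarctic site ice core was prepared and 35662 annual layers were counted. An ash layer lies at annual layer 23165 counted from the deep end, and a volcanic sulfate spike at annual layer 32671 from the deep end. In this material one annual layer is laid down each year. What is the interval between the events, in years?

Separation: 32671 − 23165 = 9506 annual layers.
One annual layer per year makes the interval 9506 years.

9506 years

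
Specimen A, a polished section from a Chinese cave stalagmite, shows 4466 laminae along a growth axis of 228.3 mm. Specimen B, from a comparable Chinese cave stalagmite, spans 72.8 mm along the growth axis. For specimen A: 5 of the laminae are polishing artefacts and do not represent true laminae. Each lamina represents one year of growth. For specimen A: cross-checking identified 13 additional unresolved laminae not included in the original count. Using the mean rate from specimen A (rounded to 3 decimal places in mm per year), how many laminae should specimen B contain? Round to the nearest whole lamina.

Specimen A: after corrections the count is 4466 − 5 + 13 = 4474 laminae.
A: 228.3 mm over 4474 years gives 228.3 / 4474 ≈ 0.051 mm/year.
Specimen B: 72.8 mm / 0.051 mm per year = 1427.45 years ≈ 1427 laminae.

1427 laminae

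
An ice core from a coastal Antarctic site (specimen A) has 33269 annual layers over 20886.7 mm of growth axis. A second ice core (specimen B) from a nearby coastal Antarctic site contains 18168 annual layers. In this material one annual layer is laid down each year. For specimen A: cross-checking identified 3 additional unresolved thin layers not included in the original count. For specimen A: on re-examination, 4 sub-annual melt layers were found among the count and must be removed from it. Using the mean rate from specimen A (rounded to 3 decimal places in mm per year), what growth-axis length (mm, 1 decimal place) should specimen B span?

Specimen A: after corrections the count is 33269 − 4 + 3 = 33268 annual layers.
A: 20886.7 mm over 33268 years gives 20886.7 / 33268 ≈ 0.628 mm per year.
Length of B = 0.628 × 18168 = 11409.5 mm.

11409.5 mm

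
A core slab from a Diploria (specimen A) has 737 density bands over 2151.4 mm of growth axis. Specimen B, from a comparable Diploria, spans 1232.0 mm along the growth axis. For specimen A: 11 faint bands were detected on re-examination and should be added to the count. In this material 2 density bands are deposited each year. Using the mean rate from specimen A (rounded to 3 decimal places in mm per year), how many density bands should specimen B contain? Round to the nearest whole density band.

Specimen A: true density band count = 737 + 11 = 748.
Specimen A: with 2 density bands per year, 748 / 2 = 374 years.
A: Extension rate ≈ 2151.4 / 374 = 5.752 mm/yr.
Specimen B: 1232.0 mm / 5.752 mm per year = 214.19 years; at 2 density bands per year that is 214.19 × 2 ≈ 428 density bands.

428 density bands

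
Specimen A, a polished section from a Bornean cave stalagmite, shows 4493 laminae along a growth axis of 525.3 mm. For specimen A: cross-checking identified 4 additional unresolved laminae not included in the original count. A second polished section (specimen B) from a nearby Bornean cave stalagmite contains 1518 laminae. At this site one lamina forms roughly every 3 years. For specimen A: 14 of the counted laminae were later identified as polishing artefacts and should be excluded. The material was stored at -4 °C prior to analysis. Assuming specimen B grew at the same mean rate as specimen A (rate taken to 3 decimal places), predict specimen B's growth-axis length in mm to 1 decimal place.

177.6 mm

Specimen A: true lamina count = 4493 − 14 + 4 = 4483.
Specimen A: at 3 years per lamina, 4483 × 3 = 13449 years.
A: Extension rate ≈ 525.3 / 13449 = 0.039 mm per year.
Specimen B: at 3 years per lamina, 1518 × 3 = 4554 years. Length of B = 0.039 × 4554 = 177.6 mm.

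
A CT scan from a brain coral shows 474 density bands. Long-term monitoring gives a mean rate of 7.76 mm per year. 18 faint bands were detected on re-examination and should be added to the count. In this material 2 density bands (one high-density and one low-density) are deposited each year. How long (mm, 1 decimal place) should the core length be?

Correcting the raw count gives 474 + 18 = 492 true density bands.
492 density bands at 2 per year is 492 / 2 = 246 years.
Length ≈ 7.76 × 246 = 1909.0 mm.

1909.0 mm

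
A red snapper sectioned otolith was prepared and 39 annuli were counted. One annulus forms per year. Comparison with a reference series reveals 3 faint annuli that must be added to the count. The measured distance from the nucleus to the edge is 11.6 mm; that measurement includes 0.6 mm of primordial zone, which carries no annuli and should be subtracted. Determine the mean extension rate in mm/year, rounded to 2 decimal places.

Adjusted count: 39 + 3 = 42 annuli.
The growth record spans 11.6 − 0.6 = 11.0 mm.
Mean rate = 11.0 mm / 42 years ≈ 0.26 mm/year.

0.26 mm/year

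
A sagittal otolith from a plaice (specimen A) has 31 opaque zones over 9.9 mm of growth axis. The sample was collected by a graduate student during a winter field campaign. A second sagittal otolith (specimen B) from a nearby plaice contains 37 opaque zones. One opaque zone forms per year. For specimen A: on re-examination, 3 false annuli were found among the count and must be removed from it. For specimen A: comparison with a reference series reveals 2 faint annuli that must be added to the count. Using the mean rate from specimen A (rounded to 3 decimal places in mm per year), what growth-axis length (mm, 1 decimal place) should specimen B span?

Specimen A: true opaque zone count = 31 − 3 + 2 = 30.
A: Mean rate = 9.9 mm / 30 years ≈ 0.330 mm/yr.
Length of B = 0.330 × 37 = 12.2 mm.

12.2 mm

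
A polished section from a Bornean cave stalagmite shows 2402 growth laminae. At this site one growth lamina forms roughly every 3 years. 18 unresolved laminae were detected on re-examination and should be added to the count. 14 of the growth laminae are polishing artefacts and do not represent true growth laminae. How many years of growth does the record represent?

After corrections the count is 2402 − 14 + 18 = 2406 growth laminae.
2406 growth laminae at 3 years each span 2406 × 3 = 7218 years.

7218 years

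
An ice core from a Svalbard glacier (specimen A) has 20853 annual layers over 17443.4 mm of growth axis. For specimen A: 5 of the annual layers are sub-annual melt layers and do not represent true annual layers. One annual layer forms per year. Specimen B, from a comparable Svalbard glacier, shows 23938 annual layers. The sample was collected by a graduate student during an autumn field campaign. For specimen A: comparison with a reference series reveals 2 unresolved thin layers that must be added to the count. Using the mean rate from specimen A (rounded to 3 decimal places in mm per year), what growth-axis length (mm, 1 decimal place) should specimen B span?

Specimen A: adjusted count: 20853 − 5 + 2 = 20850 annual layers.
A: 17443.4 mm over 20850 years gives 17443.4 / 20850 ≈ 0.837 mm per year.
Length of B = 0.837 × 23938 = 20036.1 mm.

20036.1 mm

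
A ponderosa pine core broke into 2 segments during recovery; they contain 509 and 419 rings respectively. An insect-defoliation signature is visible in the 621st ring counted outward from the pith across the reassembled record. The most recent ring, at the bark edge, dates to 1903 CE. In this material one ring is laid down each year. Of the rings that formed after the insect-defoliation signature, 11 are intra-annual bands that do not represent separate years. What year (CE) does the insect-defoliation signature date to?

Total rings = 509 + 419 = 928.
928 − 621 = 307 rings lie beyond the insect-defoliation signature toward the bark edge.
307 − 11 false = 296 true rings after the insect-defoliation signature.
Counting back 296 years from 1903 CE places the insect-defoliation signature in 1903 − 296 = 1607 CE.

1607 CE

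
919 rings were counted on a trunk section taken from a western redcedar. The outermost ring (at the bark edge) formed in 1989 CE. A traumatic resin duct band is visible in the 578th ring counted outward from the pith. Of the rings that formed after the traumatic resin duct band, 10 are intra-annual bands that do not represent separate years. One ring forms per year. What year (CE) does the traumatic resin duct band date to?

919 − 578 = 341 rings lie beyond the traumatic resin duct band toward the bark edge.
Removing the 10 false rings leaves 341 − 10 = 331 true rings beyond the traumatic resin duct band.
Counting back 331 years from 1989 CE places the traumatic resin duct band in 1989 − 331 = 1658 CE.

1658 CE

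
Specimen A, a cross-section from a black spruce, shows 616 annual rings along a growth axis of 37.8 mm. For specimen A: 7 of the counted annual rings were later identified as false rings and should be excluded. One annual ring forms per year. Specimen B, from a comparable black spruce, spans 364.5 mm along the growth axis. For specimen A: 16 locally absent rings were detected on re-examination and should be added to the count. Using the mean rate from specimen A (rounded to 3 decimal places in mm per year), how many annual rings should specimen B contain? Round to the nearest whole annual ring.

6075 annual rings

Specimen A: adjusted count: 616 − 7 + 16 = 625 annual rings.
A: Mean rate = 37.8 mm / 625 years ≈ 0.060 mm per year.
For B, 364.5 / 0.060 = 6075.00 years ≈ 6075 annual rings.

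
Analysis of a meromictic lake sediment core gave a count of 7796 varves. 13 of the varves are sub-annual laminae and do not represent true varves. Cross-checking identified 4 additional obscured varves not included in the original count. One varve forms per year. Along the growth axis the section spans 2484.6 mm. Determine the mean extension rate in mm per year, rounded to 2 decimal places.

0.32 mm per year

Correcting the raw count gives 7796 − 13 + 4 = 7787 true varves.
Extension rate ≈ 2484.6 / 7787 = 0.32 mm per year.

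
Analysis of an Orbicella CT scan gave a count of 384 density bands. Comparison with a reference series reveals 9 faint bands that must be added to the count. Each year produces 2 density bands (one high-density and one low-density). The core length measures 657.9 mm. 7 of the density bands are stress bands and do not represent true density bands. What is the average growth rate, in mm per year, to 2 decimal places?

3.41 mm per year

After corrections the count is 384 − 7 + 9 = 386 density bands.
With 2 density bands per year, 386 / 2 = 193 years.
Mean rate = 657.9 mm / 193 years ≈ 3.41 mm per year.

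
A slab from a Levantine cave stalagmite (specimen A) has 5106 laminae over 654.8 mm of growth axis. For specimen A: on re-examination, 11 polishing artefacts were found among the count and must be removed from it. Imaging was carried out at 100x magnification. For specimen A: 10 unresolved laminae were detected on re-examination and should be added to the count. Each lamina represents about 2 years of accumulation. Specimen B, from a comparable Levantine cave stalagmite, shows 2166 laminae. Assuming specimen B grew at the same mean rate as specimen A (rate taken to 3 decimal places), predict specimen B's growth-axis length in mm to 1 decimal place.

Specimen A: true lamina count = 5106 − 11 + 10 = 5105.
Specimen A: at 2 years per lamina, 5105 × 2 = 10210 years.
A: 654.8 mm over 10210 years gives 654.8 / 10210 ≈ 0.064 mm per year.
Specimen B: at 2 years per lamina, 2166 × 2 = 4332 years. B's length ≈ 0.064 × 4332 = 277.2 mm.

277.2 mm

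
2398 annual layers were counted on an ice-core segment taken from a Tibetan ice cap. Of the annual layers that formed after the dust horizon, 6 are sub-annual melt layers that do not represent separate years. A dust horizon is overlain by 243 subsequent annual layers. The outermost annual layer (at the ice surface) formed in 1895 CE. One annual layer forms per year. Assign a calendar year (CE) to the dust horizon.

1658 CE

There are 243 annual layers younger than the dust horizon.
243 − 6 false = 237 true annual layers after the dust horizon.
1895 − 237 = 1658 CE.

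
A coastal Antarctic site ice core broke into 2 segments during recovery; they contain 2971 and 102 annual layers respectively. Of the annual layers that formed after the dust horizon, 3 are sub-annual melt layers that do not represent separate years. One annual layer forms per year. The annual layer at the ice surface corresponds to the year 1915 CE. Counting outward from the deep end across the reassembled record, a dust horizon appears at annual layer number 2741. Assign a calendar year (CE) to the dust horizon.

Total annual layers = 2971 + 102 = 3073.
3073 − 2741 = 332 annual layers lie beyond the dust horizon toward the ice surface.
Excluding 3 false annual layers: 332 − 3 = 329.
The annual layer at the ice surface is 1915 CE, so the dust horizon dates to 1915 − 329 = 1586 CE.

1586 CE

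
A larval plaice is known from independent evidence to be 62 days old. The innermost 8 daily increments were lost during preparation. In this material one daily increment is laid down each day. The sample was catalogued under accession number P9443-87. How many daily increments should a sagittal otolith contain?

54 daily increments

Expected daily increments over 62 days: 62.
Subtracting the 8 daily increments not captured gives 62 − 8 = 54 daily increments in the record.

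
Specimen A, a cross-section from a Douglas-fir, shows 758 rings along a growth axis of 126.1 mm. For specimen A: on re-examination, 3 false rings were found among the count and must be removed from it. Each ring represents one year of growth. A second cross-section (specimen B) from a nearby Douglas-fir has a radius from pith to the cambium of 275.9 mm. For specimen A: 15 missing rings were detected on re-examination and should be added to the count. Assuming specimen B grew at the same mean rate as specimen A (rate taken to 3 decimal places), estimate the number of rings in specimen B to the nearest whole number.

1682 rings

Specimen A: adjusted count: 758 − 3 + 15 = 770 rings.
A: 126.1 mm over 770 years gives 126.1 / 770 ≈ 0.164 mm/year.
For B, 275.9 / 0.164 = 1682.32 years ≈ 1682 rings.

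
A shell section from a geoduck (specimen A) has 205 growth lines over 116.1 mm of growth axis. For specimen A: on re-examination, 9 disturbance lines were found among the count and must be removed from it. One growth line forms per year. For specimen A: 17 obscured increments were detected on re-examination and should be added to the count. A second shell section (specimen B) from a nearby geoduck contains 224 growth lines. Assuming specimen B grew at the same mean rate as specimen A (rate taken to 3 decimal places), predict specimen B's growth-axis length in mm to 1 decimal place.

Specimen A: adjusted count: 205 − 9 + 17 = 213 growth lines.
A: Extension rate ≈ 116.1 / 213 = 0.545 mm/year.
Length of B = 0.545 × 224 = 122.1 mm.

122.1 mm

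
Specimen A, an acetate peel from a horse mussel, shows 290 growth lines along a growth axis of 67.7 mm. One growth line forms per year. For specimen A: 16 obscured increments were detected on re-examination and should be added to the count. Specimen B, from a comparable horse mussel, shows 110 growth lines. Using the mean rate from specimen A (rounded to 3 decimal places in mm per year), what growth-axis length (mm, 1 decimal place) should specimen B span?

Specimen A: correcting the raw count gives 290 + 16 = 306 true growth lines.
A: Extension rate ≈ 67.7 / 306 = 0.221 mm/year.
Length of B = 0.221 × 110 = 24.3 mm.

24.3 mm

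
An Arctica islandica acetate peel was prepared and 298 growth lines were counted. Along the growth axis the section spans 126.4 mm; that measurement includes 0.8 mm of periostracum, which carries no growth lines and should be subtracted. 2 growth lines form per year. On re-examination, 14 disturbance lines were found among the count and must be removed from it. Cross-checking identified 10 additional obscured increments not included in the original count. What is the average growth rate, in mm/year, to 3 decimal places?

Correcting the raw count gives 298 − 14 + 10 = 294 true growth lines.
Dividing by 2 growth lines per year: 294 / 2 = 147 years.
Net length = 126.4 − 0.8 = 125.6 mm.
Extension rate ≈ 125.6 / 147 = 0.854 mm/year.

0.854 mm/year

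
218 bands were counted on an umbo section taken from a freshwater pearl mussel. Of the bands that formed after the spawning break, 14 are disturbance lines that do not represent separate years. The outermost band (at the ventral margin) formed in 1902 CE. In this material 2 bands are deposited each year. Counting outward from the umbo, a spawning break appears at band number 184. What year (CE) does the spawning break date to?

1892 CE

218 − 184 = 34 bands lie beyond the spawning break toward the ventral margin.
34 − 14 false = 20 true bands after the spawning break.
Dividing by 2 bands per year: 20 / 2 = 10 years.
The band at the ventral margin is 1902 CE, so the spawning break dates to 1902 − 10 = 1892 CE.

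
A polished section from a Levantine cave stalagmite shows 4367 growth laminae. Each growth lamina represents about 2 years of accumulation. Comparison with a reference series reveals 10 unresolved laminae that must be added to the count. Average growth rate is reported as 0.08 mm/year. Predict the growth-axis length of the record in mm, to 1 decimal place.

True growth lamina count = 4367 + 10 = 4377.
At 2 years per growth lamina, 4377 × 2 = 8754 years.
8754 years at 0.08 mm/year gives 0.08 × 8754 = 700.3 mm.

700.3 mm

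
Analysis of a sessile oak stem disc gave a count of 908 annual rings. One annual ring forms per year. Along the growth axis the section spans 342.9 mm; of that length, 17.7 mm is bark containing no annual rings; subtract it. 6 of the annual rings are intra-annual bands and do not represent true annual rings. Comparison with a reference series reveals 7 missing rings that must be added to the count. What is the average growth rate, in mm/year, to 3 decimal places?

Correcting the raw count gives 908 − 6 + 7 = 909 true annual rings.
Removing the 17.7 mm offcut leaves 342.9 − 17.7 = 325.2 mm.
Extension rate ≈ 325.2 / 909 = 0.358 mm/year.

0.358 mm/year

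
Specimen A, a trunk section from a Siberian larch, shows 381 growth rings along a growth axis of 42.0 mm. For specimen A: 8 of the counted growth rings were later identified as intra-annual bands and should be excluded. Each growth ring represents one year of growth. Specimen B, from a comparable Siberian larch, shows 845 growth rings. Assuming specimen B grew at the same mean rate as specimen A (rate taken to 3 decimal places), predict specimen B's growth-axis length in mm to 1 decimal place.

Specimen A: true growth ring count = 381 − 8 = 373.
A: 42.0 mm over 373 years gives 42.0 / 373 ≈ 0.113 mm per year.
Length of B = 0.113 × 845 = 95.5 mm.

95.5 mm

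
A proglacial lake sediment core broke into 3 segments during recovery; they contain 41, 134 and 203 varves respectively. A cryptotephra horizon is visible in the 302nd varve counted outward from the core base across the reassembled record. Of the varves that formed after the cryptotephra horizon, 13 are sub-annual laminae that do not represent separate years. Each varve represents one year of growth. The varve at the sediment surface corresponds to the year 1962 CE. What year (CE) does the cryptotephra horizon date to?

1899 CE

Total varves = 41 + 134 + 203 = 378.
Between varve 302 and the sediment surface there are 378 − 302 = 76 varves.
Removing the 13 false varves leaves 76 − 13 = 63 true varves beyond the cryptotephra horizon.
Counting back 63 years from 1962 CE places the cryptotephra horizon in 1962 − 63 = 1899 CE.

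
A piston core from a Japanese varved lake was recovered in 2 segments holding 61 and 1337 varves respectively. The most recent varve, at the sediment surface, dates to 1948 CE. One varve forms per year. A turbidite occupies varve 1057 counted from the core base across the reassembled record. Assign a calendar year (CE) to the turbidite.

Total varves = 61 + 1337 = 1398.
1398 − 1057 = 341 varves lie beyond the turbidite toward the sediment surface.
Counting back 341 years from 1948 CE places the turbidite in 1948 − 341 = 1607 CE.

1607 CE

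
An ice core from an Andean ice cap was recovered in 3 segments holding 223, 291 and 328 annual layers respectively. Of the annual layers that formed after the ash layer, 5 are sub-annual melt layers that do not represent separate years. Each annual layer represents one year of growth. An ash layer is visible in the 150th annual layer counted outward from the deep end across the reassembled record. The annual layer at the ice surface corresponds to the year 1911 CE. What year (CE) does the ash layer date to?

Total annual layers = 223 + 291 + 328 = 842.
Between annual layer 150 and the ice surface there are 842 − 150 = 692 annual layers.
Excluding 5 false annual layers: 692 − 5 = 687.
Counting back 687 years from 1911 CE places the ash layer in 1911 − 687 = 1224 CE.

1224 CE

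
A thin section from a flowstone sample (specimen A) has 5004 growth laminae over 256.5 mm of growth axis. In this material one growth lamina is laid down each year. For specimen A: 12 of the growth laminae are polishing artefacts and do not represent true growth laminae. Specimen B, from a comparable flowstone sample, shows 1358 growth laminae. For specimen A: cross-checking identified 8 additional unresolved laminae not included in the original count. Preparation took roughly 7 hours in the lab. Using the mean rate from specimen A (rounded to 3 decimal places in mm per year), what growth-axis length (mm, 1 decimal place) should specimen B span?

Specimen A: true growth lamina count = 5004 − 12 + 8 = 5000.
A: Extension rate ≈ 256.5 / 5000 = 0.051 mm per year.
For B, 0.051 mm/year × 1358 years = 69.3 mm.

69.3 mm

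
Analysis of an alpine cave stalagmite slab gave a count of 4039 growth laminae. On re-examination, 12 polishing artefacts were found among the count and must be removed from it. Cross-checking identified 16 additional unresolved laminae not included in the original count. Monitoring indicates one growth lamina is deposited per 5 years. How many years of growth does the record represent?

Adjusted count: 4039 − 12 + 16 = 4043 growth laminae.
Multiplying by 5 years per growth lamina: 4043 × 5 = 20215 years.

20215 years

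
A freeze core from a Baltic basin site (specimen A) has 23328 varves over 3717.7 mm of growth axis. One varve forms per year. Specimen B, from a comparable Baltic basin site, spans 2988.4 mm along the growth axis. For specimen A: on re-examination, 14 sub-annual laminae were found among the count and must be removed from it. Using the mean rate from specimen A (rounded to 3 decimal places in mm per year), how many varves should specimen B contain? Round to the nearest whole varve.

18795 varves

Specimen A: after corrections the count is 23328 − 14 = 23314 varves.
A: Extension rate ≈ 3717.7 / 23314 = 0.159 mm per year.
For B, 2988.4 / 0.159 = 18794.97 years ≈ 18795 varves.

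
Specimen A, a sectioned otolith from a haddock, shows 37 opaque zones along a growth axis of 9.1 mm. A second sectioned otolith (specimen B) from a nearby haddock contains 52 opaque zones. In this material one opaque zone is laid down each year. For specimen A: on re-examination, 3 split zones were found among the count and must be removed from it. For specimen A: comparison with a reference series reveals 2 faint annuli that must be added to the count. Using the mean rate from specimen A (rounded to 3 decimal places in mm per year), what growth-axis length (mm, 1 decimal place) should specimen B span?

13.2 mm

Specimen A: true opaque zone count = 37 − 3 + 2 = 36.
A: Mean rate = 9.1 mm / 36 years ≈ 0.253 mm/yr.
For B, 0.253 mm/year × 52 years = 13.2 mm.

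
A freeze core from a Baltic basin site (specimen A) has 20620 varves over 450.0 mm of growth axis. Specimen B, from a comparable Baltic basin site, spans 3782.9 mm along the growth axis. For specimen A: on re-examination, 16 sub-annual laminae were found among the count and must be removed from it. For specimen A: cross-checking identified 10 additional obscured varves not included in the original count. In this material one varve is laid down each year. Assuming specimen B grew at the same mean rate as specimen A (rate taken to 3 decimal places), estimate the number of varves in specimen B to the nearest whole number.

171950 varves

Specimen A: adjusted count: 20620 − 16 + 10 = 20614 varves.
A: Extension rate ≈ 450.0 / 20614 = 0.022 mm per year.
Specimen B: 3782.9 mm / 0.022 mm per year = 171950.00 years ≈ 171950 varves.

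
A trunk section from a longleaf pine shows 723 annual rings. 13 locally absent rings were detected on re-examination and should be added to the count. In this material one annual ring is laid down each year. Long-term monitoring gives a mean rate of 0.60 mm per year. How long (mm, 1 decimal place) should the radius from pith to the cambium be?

Correcting the raw count gives 723 + 13 = 736 true annual rings.
Predicted length = 0.60 mm/year × 736 years = 441.6 mm.

441.6 mm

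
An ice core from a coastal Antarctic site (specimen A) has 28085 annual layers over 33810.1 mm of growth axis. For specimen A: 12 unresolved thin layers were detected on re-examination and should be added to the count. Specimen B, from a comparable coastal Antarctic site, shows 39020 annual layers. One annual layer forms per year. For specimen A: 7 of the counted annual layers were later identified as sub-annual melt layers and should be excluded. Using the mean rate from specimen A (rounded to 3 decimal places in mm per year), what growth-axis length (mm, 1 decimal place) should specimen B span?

Specimen A: after corrections the count is 28085 − 7 + 12 = 28090 annual layers.
A: Extension rate ≈ 33810.1 / 28090 = 1.204 mm/yr.
Length of B = 1.204 × 39020 = 46980.1 mm.

46980.1 mm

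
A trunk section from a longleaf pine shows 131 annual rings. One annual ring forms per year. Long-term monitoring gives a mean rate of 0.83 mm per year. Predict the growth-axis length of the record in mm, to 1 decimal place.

131 years of growth are recorded.
Length ≈ 0.83 × 131 = 108.7 mm.

108.7 mm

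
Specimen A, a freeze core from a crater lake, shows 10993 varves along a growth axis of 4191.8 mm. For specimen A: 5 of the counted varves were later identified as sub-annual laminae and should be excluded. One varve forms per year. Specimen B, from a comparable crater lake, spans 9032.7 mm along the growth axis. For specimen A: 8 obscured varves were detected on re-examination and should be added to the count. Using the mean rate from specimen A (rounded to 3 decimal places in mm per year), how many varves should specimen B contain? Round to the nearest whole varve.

Specimen A: correcting the raw count gives 10993 − 5 + 8 = 10996 true varves.
A: Mean rate = 4191.8 mm / 10996 years ≈ 0.381 mm/yr.
Specimen B: 9032.7 mm / 0.381 mm per year = 23707.87 years ≈ 23708 varves.

23708 varves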